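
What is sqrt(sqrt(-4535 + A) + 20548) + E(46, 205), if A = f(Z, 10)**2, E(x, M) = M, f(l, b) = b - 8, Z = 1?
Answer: 205 + sqrt(20548 + I*sqrt(4531)) ≈ 348.35 + 0.23479*I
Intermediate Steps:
f(l, b) = -8 + b
A = 4 (A = (-8 + 10)**2 = 2**2 = 4)
sqrt(sqrt(-4535 + A) + 20548) + E(46, 205) = sqrt(sqrt(-4535 + 4) + 20548) + 205 = sqrt(sqrt(-4531) + 20548) + 205 = sqrt(I*sqrt(4531) + 20548) + 205 = sqrt(20548 + I*sqrt(4531)) + 205 = 205 + sqrt(20548 + I*sqrt(4531))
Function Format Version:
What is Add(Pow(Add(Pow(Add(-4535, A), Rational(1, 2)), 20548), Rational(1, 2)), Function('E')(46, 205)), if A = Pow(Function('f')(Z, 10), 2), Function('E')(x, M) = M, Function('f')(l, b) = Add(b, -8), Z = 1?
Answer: Add(205, Pow(Add(20548, Mul(I, Pow(4531, Rational(1, 2)))), Rational(1, 2))) ≈ Add(348.35, Mul(0.23479, I))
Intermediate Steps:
Function('f')(l, b) = Add(-8, b)
A = 4 (A = Pow(Add(-8, 10), 2) = Pow(2, 2) = 4)
Add(Pow(Add(Pow(Add(-4535, A), Rational(1, 2)), 20548), Rational(1, 2)), Function('E')(46, 205)) = Add(Pow(Add(Pow(Add(-4535, 4), Rational(1, 2)), 20548), Rational(1, 2)), 205) = Add(Pow(Add(Pow(-4531, Rational(1, 2)), 20548), Rational(1, 2)), 205) = Add(Pow(Add(Mul(I, Pow(4531, Rational(1, 2))), 20548), Rational(1, 2)), 205) = Add(Pow(Add(20548, Mul(I, Pow(4531, Rational(1, 2)))), Rational(1, 2)), 205) = Add(205, Pow(Add(20548, Mul(I, Pow(4531, Rational(1, 2)))), Rational(1, 2)))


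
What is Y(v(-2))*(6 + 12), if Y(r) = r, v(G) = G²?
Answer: 72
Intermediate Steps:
Y(v(-2))*(6 + 12) = (-2)²*(6 + 12) = 4*18 = 72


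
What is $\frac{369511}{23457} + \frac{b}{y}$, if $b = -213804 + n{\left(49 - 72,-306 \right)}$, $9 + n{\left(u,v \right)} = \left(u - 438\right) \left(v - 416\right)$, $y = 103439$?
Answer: $\frac{5859130226}{346624089} \approx 16.903$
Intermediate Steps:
$n{\left(u,v \right)} = -9 + \left(-438 + u\right) \left(-416 + v\right)$ ($n{\left(u,v \right)} = -9 + \left(u - 438\right) \left(v - 416\right) = -9 + \left(-438 + u\right) \left(-416 + v\right)$)
$b = 119029$ ($b = -213804 + \left(182199 - -134028 - 416 \left(49 - 72\right) + \left(49 - 72\right) \left(-306\right)\right) = -213804 + \left(182199 + 134028 - 416 \left(49 - 72\right) + \left(49 - 72\right) \left(-306\right)\right) = -213804 + \left(182199 + 134028 - -9568 - -7038\right) = -213804 + \left(182199 + 134028 + 9568 + 7038\right) = -213804 + 332833 = 119029$)
$\frac{369511}{23457} + \frac{b}{y} = \frac{369511}{23457} + \frac{119029}{103439} = \frac{5859130226}{346624089}$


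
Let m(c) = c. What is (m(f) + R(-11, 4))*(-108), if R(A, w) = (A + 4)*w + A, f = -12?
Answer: 5508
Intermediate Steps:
R(A, w) = A + w*(4 + A) (R(A, w) = (4 + A)*w + A = w*(4 + A) + A = A + w*(4 + A))
(m(f) + R(-11, 4))*(-108) = (-12 + (-11 + 4*4 - 11*4))*(-108) = (-12 + (-11 + 16 - 44))*(-108) = (-12 - 39)*(-108) = -51*(-108) = 5508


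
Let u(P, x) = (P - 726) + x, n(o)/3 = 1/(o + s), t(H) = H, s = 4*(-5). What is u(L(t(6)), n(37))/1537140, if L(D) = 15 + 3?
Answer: -4011/8710460 ≈ -0.00046048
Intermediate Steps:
s = -20
n(o) = 3/(-20 + o) (n(o) = 3/(o - 20) = 3/(-20 + o))
L(D) = 18
u(P, x) = -726 + P + x (u(P, x) = (-726 + P) + x = -726 + P + x)
u(L(t(6)), n(37))/1537140 = (-726 + 18 + 3/(-20 + 37))/1537140 = (-726 + 18 + 3/17)*(1/1537140) = -12033/17*1/1537140 = -4011/8710460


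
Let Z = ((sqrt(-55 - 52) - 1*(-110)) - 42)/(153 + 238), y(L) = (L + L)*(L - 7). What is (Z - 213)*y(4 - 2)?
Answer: 97900/23 - 20*I*sqrt(107)/391 ≈ 4256.5 - 0.52911*I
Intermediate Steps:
y(L) = 2*L*(-7 + L) (y(L) = (2*L)*(-7 + L) = 2*L*(-7 + L))
Z = 4/23 + I*sqrt(107)/391 (Z = ((sqrt(-107) + 110) - 42)/391 = ((I*sqrt(107) + 110) - 42)*(1/391) = ((110 + I*sqrt(107)) - 42)*(1/391) = (68 + I*sqrt(107))*(1/391) = 4/23 + I*sqrt(107)/391 ≈ 0.17391 + 0.026455*I)
(Z - 213)*y(4 - 2) = ((4/23 + I*sqrt(107)/391) - 213)*(2*(4 - 2)*(-7 + (4 - 2))) = (-4895/23 + I*sqrt(107)/391)*(2*2*(-7 + 2)) = (-4895/23 + I*sqrt(107)/391)*(2*2*(-5)) = (-4895/23 + I*sqrt(107)/391)*(-20) = 97900/23 - 20*I*sqrt(107)/391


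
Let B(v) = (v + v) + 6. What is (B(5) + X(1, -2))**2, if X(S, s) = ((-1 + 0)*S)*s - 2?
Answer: 256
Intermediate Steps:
X(S, s) = -2 - S*s (X(S, s) = (-S)*s - 2 = -S*s - 2 = -2 - S*s)
B(v) = 6 + 2*v (B(v) = 2*v + 6 = 6 + 2*v)
(B(5) + X(1, -2))**2 = ((6 + 2*5) + (-2 - 1*1*(-2)))**2 = ((6 + 10) + (-2 + 2))**2 = (16 + 0)**2 = 16**2 = 256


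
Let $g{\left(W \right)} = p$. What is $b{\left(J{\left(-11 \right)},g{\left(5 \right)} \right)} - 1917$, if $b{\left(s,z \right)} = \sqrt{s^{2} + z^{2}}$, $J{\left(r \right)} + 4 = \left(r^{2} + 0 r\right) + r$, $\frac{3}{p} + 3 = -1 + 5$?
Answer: $-1917 + \sqrt{11245} \approx -1811.0$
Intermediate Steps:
$p = 3$ ($p = \frac{3}{-3 + \left(-1 + 5\right)} = \frac{3}{-3 + 4} = \frac{3}{1} = 3 \cdot 1 = 3$)
$g{\left(W \right)} = 3$
$J{\left(r \right)} = -4 + r + r^{2}$ ($J{\left(r \right)} = -4 + \left(\left(r^{2} + 0 r\right) + r\right) = -4 + \left(\left(r^{2} + 0\right) + r\right) = -4 + \left(r^{2} + r\right) = -4 + \left(r + r^{2}\right) = -4 + r + r^{2}$)
$b{\left(J{\left(-11 \right)},g{\left(5 \right)} \right)} - 1917 = \sqrt{\left(-4 - 11 + \left(-11\right)^{2}\right)^{2} + 3^{2}} - 1917 = \sqrt{\left(-4 - 11 + 121\right)^{2} + 9} - 1917 = \sqrt{106^{2} + 9} - 1917 = \sqrt{11236 + 9} - 1917 = \sqrt{11245} - 1917 = -1917 + \sqrt{11245}$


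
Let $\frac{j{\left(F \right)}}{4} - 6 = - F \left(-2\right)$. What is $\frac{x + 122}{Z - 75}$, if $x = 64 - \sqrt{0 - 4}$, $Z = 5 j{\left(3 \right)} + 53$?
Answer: $\frac{93}{109} - \frac{i}{109} \approx 0.85321 - 0.0091743 i$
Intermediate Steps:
$j{\left(F \right)} = 24 + 8 F$ ($j{\left(F \right)} = 24 + 4 - F \left(-2\right) = 24 + 4 \cdot 2 F = 24 + 8 F$)
$Z = 293$ ($Z = 5 \left(24 + 8 \cdot 3\right) + 53 = 5 \left(24 + 24\right) + 53 = 5 \cdot 48 + 53 = 240 + 53 = 293$)
$x = 64 - 2 i$ ($x = 64 - \sqrt{-4} = 64 - 2 i \approx 64.0 - 2.0 i$)
$\frac{x + 122}{Z - 75} = \frac{\left(64 - 2 i\right) + 122}{293 - 75} = \frac{186 - 2 i}{218} = \left(186 - 2 i\right) \frac{1}{218} = \frac{93}{109} - \frac{i}{109}$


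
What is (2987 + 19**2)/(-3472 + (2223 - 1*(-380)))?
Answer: -3348/869 ≈ -3.8527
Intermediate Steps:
(2987 + 19**2)/(-3472 + (2223 - 1*(-380))) = (2987 + 361)/(-3472 + (2223 + 380)) = 3348/(-3472 + 2603) = 3348/(-869) = 3348*(-1/869) = -3348/869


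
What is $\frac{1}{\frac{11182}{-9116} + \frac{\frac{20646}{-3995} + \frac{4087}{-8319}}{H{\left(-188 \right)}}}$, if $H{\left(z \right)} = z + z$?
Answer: $- \frac{605929671960}{734134274797} \approx -0.82537$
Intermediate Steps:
$H{\left(z \right)} = 2 z$
$\frac{1}{\frac{11182}{-9116} + \frac{\frac{20646}{-3995} + \frac{4087}{-8319}}{H{\left(-188 \right)}}} = \frac{1}{\frac{11182}{-9116} + \frac{\frac{20646}{-3995} + \frac{4087}{-8319}}{2 \left(-188\right)}} = \frac{1}{11182 \left(- \frac{1}{9116}\right) + \frac{20646 \left(- \frac{1}{3995}\right) + 4087 \left(- \frac{1}{8319}\right)}{-376}} = \frac{1}{- \frac{5591}{4558} + \left(- \frac{20646}{3995} - \frac{4087}{8319}\right) \left(- \frac{1}{376}\right)} = \frac{1}{- \frac{5591}{4558} - - \frac{4001737}{265875240}} = \frac{1}{- \frac{5591}{4558} + \frac{4001737}{265875240}} = \frac{1}{- \frac{734134274797}{605929671960}} = - \frac{605929671960}{734134274797}$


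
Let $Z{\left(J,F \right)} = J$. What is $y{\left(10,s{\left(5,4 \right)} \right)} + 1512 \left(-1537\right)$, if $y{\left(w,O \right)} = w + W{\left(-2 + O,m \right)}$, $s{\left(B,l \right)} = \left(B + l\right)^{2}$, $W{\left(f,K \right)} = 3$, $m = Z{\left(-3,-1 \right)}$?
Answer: $-2323931$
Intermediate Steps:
$m = -3$
$y{\left(w,O \right)} = 3 + w$ ($y{\left(w,O \right)} = w + 3 = 3 + w$)
$y{\left(10,s{\left(5,4 \right)} \right)} + 1512 \left(-1537\right) = \left(3 + 10\right) + 1512 \left(-1537\right) = 13 - 2323944 = -2323931$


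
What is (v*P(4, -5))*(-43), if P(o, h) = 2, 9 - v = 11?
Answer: 172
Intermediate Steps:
v = -2 (v = 9 - 1*11 = 9 - 11 = -2)
(v*P(4, -5))*(-43) = -2*2*(-43) = -4*(-43) = 172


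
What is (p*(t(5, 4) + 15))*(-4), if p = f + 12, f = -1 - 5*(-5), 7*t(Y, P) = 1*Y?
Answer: -15840/7 ≈ -2262.9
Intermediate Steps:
t(Y, P) = Y/7 (t(Y, P) = (1*Y)/7 = Y/7)
f = 24 (f = -1 + 25 = 24)
p = 36 (p = 24 + 12 = 36)
(p*(t(5, 4) + 15))*(-4) = (36*((⅐)*5 + 15))*(-4) = (36*(5/7 + 15))*(-4) = (36*(110/7))*(-4) = (3960/7)*(-4) = -15840/7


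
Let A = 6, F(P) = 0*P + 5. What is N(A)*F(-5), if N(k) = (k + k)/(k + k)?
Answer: 5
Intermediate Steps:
F(P) = 5 (F(P) = 0 + 5 = 5)
N(k) = 1 (N(k) = (2*k)/((2*k)) = (2*k)*(1/(2*k)) = 1)
N(A)*F(-5) = 1*5 = 5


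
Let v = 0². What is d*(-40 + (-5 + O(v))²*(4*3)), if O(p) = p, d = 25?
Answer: 6500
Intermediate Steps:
v = 0
d*(-40 + (-5 + O(v))²*(4*3)) = 25*(-40 + (-5 + 0)²*(4*3)) = 25*(-40 + (-5)²*12) = 25*(-40 + 25*12) = 25*(-40 + 300) = 25*260 = 6500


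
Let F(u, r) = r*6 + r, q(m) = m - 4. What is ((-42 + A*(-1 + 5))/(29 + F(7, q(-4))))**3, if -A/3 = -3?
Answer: 8/729 ≈ 0.010974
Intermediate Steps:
q(m) = -4 + m
F(u, r) = 7*r (F(u, r) = 6*r + r = 7*r)
A = 9 (A = -3*(-3) = 9)
((-42 + A*(-1 + 5))/(29 + F(7, q(-4))))**3 = ((-42 + 9*(-1 + 5))/(29 + 7*(-4 - 4)))**3 = ((-42 + 9*4)/(29 + 7*(-8)))**3 = ((-42 + 36)/(29 - 56))**3 = (-6/(-27))**3 = (-6*(-1/27))**3 = (2/9)**3 = 8/729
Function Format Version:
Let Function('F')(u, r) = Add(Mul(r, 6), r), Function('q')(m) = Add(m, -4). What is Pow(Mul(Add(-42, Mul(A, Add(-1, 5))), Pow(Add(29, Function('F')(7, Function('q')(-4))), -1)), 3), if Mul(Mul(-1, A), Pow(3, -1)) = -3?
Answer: Rational(8, 729) ≈ 0.010974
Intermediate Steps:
Function('q')(m) = Add(-4, m)
Function('F')(u, r) = Mul(7, r) (Function('F')(u, r) = Add(Mul(6, r), r) = Mul(7, r))
A = 9 (A = Mul(-3, -3) = 9)
Pow(Mul(Add(-42, Mul(A, Add(-1, 5))), Pow(Add(29, Function('F')(7, Function('q')(-4))), -1)), 3) = Pow(Mul(Add(-42, Mul(9, Add(-1, 5))), Pow(Add(29, Mul(7, Add(-4, -4))), -1)), 3) = Pow(Mul(Add(-42, Mul(9, 4)), Pow(Add(29, Mul(7, -8)), -1)), 3) = Pow(Mul(Add(-42, 36), Pow(Add(29, -56), -1)), 3) = Pow(Mul(-6, Pow(-27, -1)), 3) = Pow(Mul(-6, Rational(-1, 27)), 3) = Pow(Rational(2, 9), 3) = Rational(8, 729)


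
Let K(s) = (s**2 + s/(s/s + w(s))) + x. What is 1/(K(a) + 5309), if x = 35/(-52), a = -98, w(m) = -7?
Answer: 156/2328871 ≈ 6.6985e-5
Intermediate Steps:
x = -35/52 (x = 35*(-1/52) = -35/52 ≈ -0.67308)
K(s) = -35/52 + s**2 - s/6 (K(s) = (s**2 + s/(s/s - 7)) - 35/52 = (s**2 + s/(1 - 7)) - 35/52 = (s**2 + s/(-6)) - 35/52 = (s**2 - s/6) - 35/52 = -35/52 + s**2 - s/6)
1/(K(a) + 5309) = 1/((-35/52 + (-98)**2 - 1/6*(-98)) + 5309) = 1/((-35/52 + 9604 + 49/3) + 5309) = 1/(1500667/156 + 5309) = 1/(2328871/156) = 156/2328871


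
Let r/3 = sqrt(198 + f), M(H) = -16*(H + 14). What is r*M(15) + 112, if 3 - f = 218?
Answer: 112 - 1392*I*sqrt(17) ≈ 112.0 - 5739.4*I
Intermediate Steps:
f = -215 (f = 3 - 1*218 = 3 - 218 = -215)
M(H) = -224 - 16*H (M(H) = -16*(14 + H) = -224 - 16*H)
r = 3*I*sqrt(17) (r = 3*sqrt(198 - 215) = 3*sqrt(-17) = 3*(I*sqrt(17)) = 3*I*sqrt(17) ≈ 12.369*I)
r*M(15) + 112 = (3*I*sqrt(17))*(-224 - 16*15) + 112 = (3*I*sqrt(17))*(-224 - 240) + 112 = (3*I*sqrt(17))*(-464) + 112 = -1392*I*sqrt(17) + 112 = 112 - 1392*I*sqrt(17)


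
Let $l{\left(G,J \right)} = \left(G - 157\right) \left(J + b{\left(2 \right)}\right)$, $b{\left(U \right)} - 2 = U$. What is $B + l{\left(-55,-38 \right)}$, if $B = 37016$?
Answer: $44224$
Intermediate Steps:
$b{\left(U \right)} = 2 + U$
$l{\left(G,J \right)} = \left(-157 + G\right) \left(4 + J\right)$ ($l{\left(G,J \right)} = \left(G - 157\right) \left(J + \left(2 + 2\right)\right) = \left(-157 + G\right) \left(J + 4\right) = \left(-157 + G\right) \left(4 + J\right)$)
$B + l{\left(-55,-38 \right)} = 37016 - -7208 = 37016 + \left(-628 + 5966 - 220 + 2090\right) = 37016 + 7208 = 44224$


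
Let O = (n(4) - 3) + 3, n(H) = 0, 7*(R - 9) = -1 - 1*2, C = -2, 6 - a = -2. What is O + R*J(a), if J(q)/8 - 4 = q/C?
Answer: 0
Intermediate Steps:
a = 8 (a = 6 - 1*(-2) = 6 + 2 = 8)
J(q) = 32 - 4*q (J(q) = 32 + 8*(q/(-2)) = 32 + 8*(q*(-1/2)) = 32 + 8*(-q/2) = 32 - 4*q)
R = 60/7 (R = 9 + (-1 - 1*2)/7 = 9 + (-1 - 2)/7 = 9 + (1/7)*(-3) = 9 - 3/7 = 60/7 ≈ 8.5714)
O = 0 (O = (0 - 3) + 3 = -3 + 3 = 0)
O + R*J(a) = 0 + 60*(32 - 4*8)/7 = 0 + 60*(32 - 32)/7 = 0 + (60/7)*0 = 0 + 0 = 0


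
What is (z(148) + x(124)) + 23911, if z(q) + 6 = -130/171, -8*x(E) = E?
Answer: 8169949/342 ≈ 23889.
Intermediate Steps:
x(E) = -E/8
z(q) = -1156/171 (z(q) = -6 - 130/171 = -1156/171)
(z(148) + x(124)) + 23911 = (-1156/171 - 1/8*124) + 23911 = (-1156/171 - 31/2) + 23911 = -7613/342 + 23911 = 8169949/342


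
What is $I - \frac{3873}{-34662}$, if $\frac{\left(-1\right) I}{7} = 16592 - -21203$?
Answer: $- \frac{3056782719}{11554} \approx -2.6457 \cdot 10^{5}$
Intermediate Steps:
$I = -264565$ ($I = - 7 \left(16592 - -21203\right) = - 7 \left(16592 + 21203\right) = \left(-7\right) 37795 = -264565$)
$I - \frac{3873}{-34662} = -264565 - \frac{3873}{-34662} = -264565 - 3873 \left(- \frac{1}{34662}\right) = -264565 - - \frac{1291}{11554} = -264565 + \frac{1291}{11554} = - \frac{3056782719}{11554}$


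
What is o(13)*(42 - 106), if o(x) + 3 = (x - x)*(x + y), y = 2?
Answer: 192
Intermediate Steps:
o(x) = -3 (o(x) = -3 + (x - x)*(x + 2) = -3 + 0*(2 + x) = -3 + 0 = -3)
o(13)*(42 - 106) = -3*(42 - 106) = -3*(-64) = 192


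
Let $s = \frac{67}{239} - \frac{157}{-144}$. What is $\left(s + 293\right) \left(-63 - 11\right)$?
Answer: $- \frac{374849183}{17208} \approx -21783.0$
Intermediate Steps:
$s = \frac{47171}{34416}$ ($s = 67 \cdot \frac{1}{239} - - \frac{157}{144} = \frac{67}{239} + \frac{157}{144} = \frac{47171}{34416} \approx 1.3706$)
$\left(s + 293\right) \left(-63 - 11\right) = \left(\frac{47171}{34416} + 293\right) \left(-63 - 11\right) = \frac{10131059}{34416} \left(-74\right) = - \frac{374849183}{17208}$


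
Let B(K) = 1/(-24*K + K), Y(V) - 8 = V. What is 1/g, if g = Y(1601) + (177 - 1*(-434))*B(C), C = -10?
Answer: 230/370681 ≈ 0.00062048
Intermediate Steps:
Y(V) = 8 + V
B(K) = -1/(23*K) (B(K) = 1/(-23*K) = -1/(23*K))
g = 370681/230 (g = (8 + 1601) + (177 - 1*(-434))*(-1/23/(-10)) = 1609 + (177 + 434)*(-1/23*(-⅒)) = 1609 + 611*(1/230) = 1609 + 611/230 = 370681/230 ≈ 1611.7)
1/g = 1/(370681/230) = 230/370681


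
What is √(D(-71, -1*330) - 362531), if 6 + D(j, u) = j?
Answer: 4*I*√22663 ≈ 602.17*I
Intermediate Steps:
D(j, u) = -6 + j
√(D(-71, -1*330) - 362531) = √((-6 - 71) - 362531) = √(-77 - 362531) = √(-362608) = 4*I*√22663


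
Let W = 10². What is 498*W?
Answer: 49800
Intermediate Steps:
W = 100
498*W = 498*100 = 49800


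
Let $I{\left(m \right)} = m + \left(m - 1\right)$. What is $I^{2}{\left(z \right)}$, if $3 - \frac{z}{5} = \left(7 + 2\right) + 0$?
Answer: $3721$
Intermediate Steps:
$z = -30$ ($z = 15 - 5 \left(\left(7 + 2\right) + 0\right) = 15 - 5 \left(9 + 0\right) = 15 - 45 = -30$)
$I{\left(m \right)} = -1 + 2 m$ ($I{\left(m \right)} = m + \left(-1 + m\right) = -1 + 2 m$)
$I^{2}{\left(z \right)} = \left(-1 + 2 \left(-30\right)\right)^{2} = \left(-1 - 60\right)^{2} = \left(-61\right)^{2} = 3721$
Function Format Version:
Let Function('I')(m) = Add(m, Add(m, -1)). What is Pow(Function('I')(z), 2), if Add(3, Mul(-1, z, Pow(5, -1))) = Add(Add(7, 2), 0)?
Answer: 3721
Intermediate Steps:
z = -30 (z = Add(15, Mul(-5, Add(Add(7, 2), 0))) = Add(15, Mul(-5, Add(9, 0))) = Add(15, Mul(-5, 9)) = Add(15, -45) = -30)
Function('I')(m) = Add(-1, Mul(2, m)) (Function('I')(m) = Add(m, Add(-1, m)) = Add(-1, Mul(2, m)))
Pow(Function('I')(z), 2) = Pow(Add(-1, Mul(2, -30)), 2) = Pow(Add(-1, -60), 2) = Pow(-61, 2) = 3721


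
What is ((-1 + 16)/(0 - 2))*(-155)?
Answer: 2325/2 ≈ 1162.5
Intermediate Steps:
((-1 + 16)/(0 - 2))*(-155) = (15/(-2))*(-155) = (15*(-1/2))*(-155) = -15/2*(-155) = 2325/2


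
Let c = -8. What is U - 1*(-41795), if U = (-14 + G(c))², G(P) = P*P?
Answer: 44295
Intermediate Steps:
G(P) = P²
U = 2500 (U = (-14 + (-8)²)² = (-14 + 64)² = 50² = 2500)
U - 1*(-41795) = 2500 - 1*(-41795) = 2500 + 41795 = 44295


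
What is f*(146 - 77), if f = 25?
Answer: 1725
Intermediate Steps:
f*(146 - 77) = 25*(146 - 77) = 25*69 = 1725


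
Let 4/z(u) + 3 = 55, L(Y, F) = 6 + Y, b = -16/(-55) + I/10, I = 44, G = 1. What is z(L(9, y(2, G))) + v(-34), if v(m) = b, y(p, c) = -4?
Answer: 3409/715 ≈ 4.7678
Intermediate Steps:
b = 258/55 (b = -16/(-55) + 44/10 = -16*(-1/55) + 44*(⅒) = 16/55 + 22/5 = 258/55 ≈ 4.6909)
v(m) = 258/55
z(u) = 1/13 (z(u) = 4/(-3 + 55) = 4/52 = 4*(1/52) = 1/13)
z(L(9, y(2, G))) + v(-34) = 1/13 + 258/55 = 3409/715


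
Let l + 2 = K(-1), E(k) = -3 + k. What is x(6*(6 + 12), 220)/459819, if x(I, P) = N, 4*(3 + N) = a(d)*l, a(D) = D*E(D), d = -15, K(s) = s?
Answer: -137/306546 ≈ -0.00044692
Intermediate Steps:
l = -3 (l = -2 - 1 = -3)
a(D) = D*(-3 + D)
N = -411/2 (N = -3 + (-15*(-3 - 15)*(-3))/4 = -3 + (-15*(-18)*(-3))/4 = -3 + (270*(-3))/4 = -3 + (¼)*(-810) = -3 - 405/2 = -411/2 ≈ -205.50)
x(I, P) = -411/2
x(6*(6 + 12), 220)/459819 = -411/2/459819 = -411/2*1/459819 = -137/306546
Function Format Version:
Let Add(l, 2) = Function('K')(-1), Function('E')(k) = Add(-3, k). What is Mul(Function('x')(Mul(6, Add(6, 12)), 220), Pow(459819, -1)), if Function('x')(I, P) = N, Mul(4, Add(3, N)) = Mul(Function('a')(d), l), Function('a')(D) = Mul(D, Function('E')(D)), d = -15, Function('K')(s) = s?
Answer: Rational(-137, 306546) ≈ -0.00044692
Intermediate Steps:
l = -3 (l = Add(-2, -1) = -3)
Function('a')(D) = Mul(D, Add(-3, D))
N = Rational(-411, 2) (N = Add(-3, Mul(Rational(1, 4), Mul(Mul(-15, Add(-3, -15)), -3))) = Add(-3, Mul(Rational(1, 4), Mul(Mul(-15, -18), -3))) = Add(-3, Mul(Rational(1, 4), Mul(270, -3))) = Add(-3, Mul(Rational(1, 4), -810)) = Add(-3, Rational(-405, 2)) = Rational(-411, 2) ≈ -205.50)
Function('x')(I, P) = Rational(-411, 2)
Mul(Function('x')(Mul(6, Add(6, 12)), 220), Pow(459819, -1)) = Mul(Rational(-411, 2), Pow(459819, -1)) = Mul(Rational(-411, 2), Rational(1, 459819)) = Rational(-137, 306546)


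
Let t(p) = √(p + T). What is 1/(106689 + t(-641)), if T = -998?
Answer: 9699/1034776760 - I*√1639/11382544360 ≈ 9.373e-6 - 3.5567e-9*I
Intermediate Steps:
t(p) = √(-998 + p) (t(p) = √(p - 998) = √(-998 + p))
1/(106689 + t(-641)) = 1/(106689 + √(-998 - 641)) = 1/(106689 + √(-1639)) = 1/(106689 + I*√1639)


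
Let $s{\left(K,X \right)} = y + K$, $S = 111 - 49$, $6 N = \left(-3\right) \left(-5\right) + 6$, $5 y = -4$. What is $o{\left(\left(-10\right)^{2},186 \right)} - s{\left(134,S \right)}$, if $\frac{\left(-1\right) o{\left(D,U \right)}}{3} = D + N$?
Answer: $- \frac{4437}{10} \approx -443.7$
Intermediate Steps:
$y = - \frac{4}{5}$ ($y = \frac{1}{5} \left(-4\right) = - \frac{4}{5} \approx -0.8$)
$N = \frac{7}{2}$ ($N = \frac{\left(-3\right) \left(-5\right) + 6}{6} = \frac{15 + 6}{6} = \frac{1}{6} \cdot 21 = \frac{7}{2} \approx 3.5$)
$S = 62$ ($S = 111 - 49 = 62$)
$o{\left(D,U \right)} = - \frac{21}{2} - 3 D$ ($o{\left(D,U \right)} = - 3 \left(D + \frac{7}{2}\right) = - 3 \left(\frac{7}{2} + D\right) = - \frac{21}{2} - 3 D$)
$s{\left(K,X \right)} = - \frac{4}{5} + K$
$o{\left(\left(-10\right)^{2},186 \right)} - s{\left(134,S \right)} = \left(- \frac{21}{2} - 3 \left(-10\right)^{2}\right) - \left(- \frac{4}{5} + 134\right) = \left(- \frac{21}{2} - 300\right) - \frac{666}{5} = - \frac{621}{2} - \frac{666}{5} = - \frac{4437}{10}$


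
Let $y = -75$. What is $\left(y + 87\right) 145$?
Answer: $1740$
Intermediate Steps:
$\left(y + 87\right) 145 = \left(-75 + 87\right) 145 = 12 \cdot 145 = 1740$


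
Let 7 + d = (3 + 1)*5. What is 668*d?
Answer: 8684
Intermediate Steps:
d = 13 (d = -7 + (3 + 1)*5 = -7 + 4*5 = -7 + 20 = 13)
668*d = 668*13 = 8684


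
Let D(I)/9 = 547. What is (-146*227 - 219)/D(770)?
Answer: -33361/4923 ≈ -6.7766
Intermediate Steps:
D(I) = 4923 (D(I) = 9*547 = 4923)
(-146*227 - 219)/D(770) = (-146*227 - 219)/4923 = (-33142 - 219)*(1/4923) = -33361*1/4923 = -33361/4923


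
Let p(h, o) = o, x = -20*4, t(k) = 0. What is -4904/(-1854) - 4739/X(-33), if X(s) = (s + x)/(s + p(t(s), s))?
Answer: -289664422/104751 ≈ -2765.3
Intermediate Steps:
x = -80
X(s) = (-80 + s)/(2*s) (X(s) = (s - 80)/(s + s) = (-80 + s)/((2*s)) = (-80 + s)*(1/(2*s)) = (-80 + s)/(2*s))
-4904/(-1854) - 4739/X(-33) = -4904/(-1854) - 4739*(-66/(-80 - 33)) = -4904*(-1/1854) - 4739/((½)*(-1/33)*(-113)) = 2452/927 - 4739/113/66 = 2452/927 - 4739*66/113 = 2452/927 - 312774/113 = -289664422/104751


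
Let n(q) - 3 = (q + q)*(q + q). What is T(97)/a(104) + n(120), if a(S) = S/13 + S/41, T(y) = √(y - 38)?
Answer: 57603 + 41*√59/432 ≈ 57604.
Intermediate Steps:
n(q) = 3 + 4*q² (n(q) = 3 + (q + q)*(q + q) = 3 + (2*q)*(2*q) = 3 + 4*q²)
T(y) = √(-38 + y)
a(S) = 54*S/533 (a(S) = S*(1/13) + S*(1/41) = S/13 + S/41 = 54*S/533)
T(97)/a(104) + n(120) = √(-38 + 97)/(((54/533)*104)) + (3 + 4*120²) = √59/(432/41) + (3 + 4*14400) = √59*(41/432) + (3 + 57600) = 41*√59/432 + 57603 = 57603 + 41*√59/432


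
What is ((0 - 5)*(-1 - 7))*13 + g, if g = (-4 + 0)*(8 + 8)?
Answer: 456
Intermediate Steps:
g = -64 (g = -4*16 = -64)
((0 - 5)*(-1 - 7))*13 + g = ((0 - 5)*(-1 - 7))*13 - 64 = -5*(-8)*13 - 64 = 40*13 - 64 = 520 - 64 = 456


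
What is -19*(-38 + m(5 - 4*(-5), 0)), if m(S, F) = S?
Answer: 247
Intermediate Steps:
-19*(-38 + m(5 - 4*(-5), 0)) = -19*(-38 + (5 - 4*(-5))) = -19*(-38 + (5 + 20)) = -19*(-38 + 25) = -19*(-13) = 247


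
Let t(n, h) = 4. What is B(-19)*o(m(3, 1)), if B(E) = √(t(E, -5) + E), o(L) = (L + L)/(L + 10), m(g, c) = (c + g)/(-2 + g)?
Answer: 4*I*√15/7 ≈ 2.2131*I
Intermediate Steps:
m(g, c) = (c + g)/(-2 + g)
o(L) = 2*L/(10 + L) (o(L) = (2*L)/(10 + L) = 2*L/(10 + L))
B(E) = √(4 + E)
B(-19)*o(m(3, 1)) = √(4 - 19)*(2*((1 + 3)/(-2 + 3))/(10 + (1 + 3)/(-2 + 3))) = √(-15)*(2*(4/1)/(10 + 4/1)) = (I*√15)*(2*(1*4)/(10 + 1*4)) = (I*√15)*(2*4/(10 + 4)) = (I*√15)*(2*4/14) = (I*√15)*(2*4*(1/14)) = (I*√15)*(4/7) = 4*I*√15/7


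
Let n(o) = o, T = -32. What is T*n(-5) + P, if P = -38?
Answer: 122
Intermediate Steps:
T*n(-5) + P = -32*(-5) - 38 = 160 - 38 = 122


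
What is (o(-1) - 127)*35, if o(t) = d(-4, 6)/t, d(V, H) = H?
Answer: -4655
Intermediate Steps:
o(t) = 6/t
(o(-1) - 127)*35 = (6/(-1) - 127)*35 = (6*(-1) - 127)*35 = (-6 - 127)*35 = -133*35 = -4655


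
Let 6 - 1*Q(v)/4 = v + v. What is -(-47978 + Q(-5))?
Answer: 47914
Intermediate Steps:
Q(v) = 24 - 8*v (Q(v) = 24 - 4*(v + v) = 24 - 8*v)
-(-47978 + Q(-5)) = -(-47978 + (24 - 8*(-5))) = -(-47978 + (24 + 40)) = -(-47978 + 64) = -1*(-47914) = 47914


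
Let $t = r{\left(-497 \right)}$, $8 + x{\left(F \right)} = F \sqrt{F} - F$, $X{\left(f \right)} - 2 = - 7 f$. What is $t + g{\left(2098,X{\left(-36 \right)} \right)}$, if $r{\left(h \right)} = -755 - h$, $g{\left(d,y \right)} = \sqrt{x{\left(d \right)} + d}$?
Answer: $-258 + \sqrt{-8 + 2098 \sqrt{2098}} \approx 51.982$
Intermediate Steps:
$X{\left(f \right)} = 2 - 7 f$
$x{\left(F \right)} = -8 + F^{\frac{3}{2}} - F$ ($x{\left(F \right)} = -8 + \left(F \sqrt{F} - F\right) = -8 + \left(F^{\frac{3}{2}} - F\right) = -8 + F^{\frac{3}{2}} - F$)
$g{\left(d,y \right)} = \sqrt{-8 + d^{\frac{3}{2}}}$ ($g{\left(d,y \right)} = \sqrt{\left(-8 + d^{\frac{3}{2}} - d\right) + d} = \sqrt{-8 + d^{\frac{3}{2}}}$)
$t = -258$ ($t = -755 - -497 = -755 + 497 = -258$)
$t + g{\left(2098,X{\left(-36 \right)} \right)} = -258 + \sqrt{-8 + 2098^{\frac{3}{2}}} = -258 + \sqrt{-8 + 2098 \sqrt{2098}}$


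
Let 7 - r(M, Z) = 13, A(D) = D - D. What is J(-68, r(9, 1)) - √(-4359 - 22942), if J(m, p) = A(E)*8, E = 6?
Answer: -I*√27301 ≈ -165.23*I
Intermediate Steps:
A(D) = 0
r(M, Z) = -6 (r(M, Z) = 7 - 1*13 = 7 - 13 = -6)
J(m, p) = 0 (J(m, p) = 0*8 = 0)
J(-68, r(9, 1)) - √(-4359 - 22942) = 0 - √(-4359 - 22942) = 0 - √(-27301) = 0 - I*√27301 = -I*√27301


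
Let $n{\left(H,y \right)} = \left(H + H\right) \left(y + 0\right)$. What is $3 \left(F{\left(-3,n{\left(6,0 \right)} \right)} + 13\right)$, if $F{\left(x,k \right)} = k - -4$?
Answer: $51$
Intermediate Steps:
$n{\left(H,y \right)} = 2 H y$
$F{\left(x,k \right)} = 4 + k$ ($F{\left(x,k \right)} = k + 4 = 4 + k$)
$3 \left(F{\left(-3,n{\left(6,0 \right)} \right)} + 13\right) = 3 \left(\left(4 + 2 \cdot 6 \cdot 0\right) + 13\right) = 3 \left(\left(4 + 0\right) + 13\right) = 3 \left(4 + 13\right) = 3 \cdot 17 = 51$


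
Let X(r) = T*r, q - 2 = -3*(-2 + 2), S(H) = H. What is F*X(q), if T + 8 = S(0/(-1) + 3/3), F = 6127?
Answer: -85778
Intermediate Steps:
T = -7 (T = -8 + (0/(-1) + 3/3) = -8 + (0*(-1) + 3*(⅓)) = -8 + (0 + 1) = -8 + 1 = -7)
q = 2 (q = 2 - 3*(-2 + 2) = 2 - 3*0 = 2 + 0 = 2)
X(r) = -7*r
F*X(q) = 6127*(-7*2) = 6127*(-14) = -85778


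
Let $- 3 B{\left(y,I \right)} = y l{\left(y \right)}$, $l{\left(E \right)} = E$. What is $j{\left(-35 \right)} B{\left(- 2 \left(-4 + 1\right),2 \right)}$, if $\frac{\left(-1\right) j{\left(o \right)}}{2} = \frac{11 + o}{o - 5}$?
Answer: $\frac{72}{5} \approx 14.4$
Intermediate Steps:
$B{\left(y,I \right)} = - \frac{y^{2}}{3}$ ($B{\left(y,I \right)} = - \frac{y y}{3} = - \frac{y^{2}}{3}$)
$j{\left(o \right)} = - \frac{2 \left(11 + o\right)}{-5 + o}$ ($j{\left(o \right)} = - 2 \frac{11 + o}{o - 5} = - 2 \frac{11 + o}{-5 + o} = - \frac{2 \left(11 + o\right)}{-5 + o}$)
$j{\left(-35 \right)} B{\left(- 2 \left(-4 + 1\right),2 \right)} = \frac{2 \left(-11 - -35\right)}{-5 - 35} \left(- \frac{\left(- 2 \left(-4 + 1\right)\right)^{2}}{3}\right) = \frac{2 \left(-11 + 35\right)}{-40} \left(- \frac{\left(\left(-2\right) \left(-3\right)\right)^{2}}{3}\right) = 2 \left(- \frac{1}{40}\right) 24 \left(- \frac{6^{2}}{3}\right) = - \frac{6 \left(\left(- \frac{1}{3}\right) 36\right)}{5} = \left(- \frac{6}{5}\right) \left(-12\right) = \frac{72}{5}$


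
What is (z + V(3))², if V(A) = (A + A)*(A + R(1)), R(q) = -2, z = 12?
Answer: 324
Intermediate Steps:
V(A) = 2*A*(-2 + A) (V(A) = (A + A)*(A - 2) = (2*A)*(-2 + A) = 2*A*(-2 + A))
(z + V(3))² = (12 + 2*3*(-2 + 3))² = (12 + 2*3*1)² = (12 + 6)² = 18² = 324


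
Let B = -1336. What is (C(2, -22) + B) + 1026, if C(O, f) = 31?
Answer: -279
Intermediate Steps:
(C(2, -22) + B) + 1026 = (31 - 1336) + 1026 = -1305 + 1026 = -279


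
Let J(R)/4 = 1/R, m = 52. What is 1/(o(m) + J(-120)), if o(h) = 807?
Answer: 30/24209 ≈ 0.0012392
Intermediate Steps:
J(R) = 4/R
1/(o(m) + J(-120)) = 1/(807 + 4/(-120)) = 1/(807 + 4*(-1/120)) = 1/(807 - 1/30) = 1/(24209/30) = 30/24209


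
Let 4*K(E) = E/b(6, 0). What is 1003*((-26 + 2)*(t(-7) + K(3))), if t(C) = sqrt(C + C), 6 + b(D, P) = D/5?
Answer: 15045/4 - 24072*I*sqrt(14) ≈ 3761.3 - 90069.0*I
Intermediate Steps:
b(D, P) = -6 + D/5
t(C) = sqrt(2)*sqrt(C) (t(C) = sqrt(2*C) = sqrt(2)*sqrt(C))
K(E) = -5*E/96 (K(E) = (E/(-6 + (1/5)*6))/4 = (E/(-6 + 6/5))/4 = (E/(-24/5))/4 = (E*(-5/24))/4 = (-5*E/24)/4 = -5*E/96)
1003*((-26 + 2)*(t(-7) + K(3))) = 1003*((-26 + 2)*(sqrt(2)*sqrt(-7) - 5/96*3)) = 1003*(-24*(sqrt(2)*(I*sqrt(7)) - 5/32)) = 1003*(-24*(I*sqrt(14) - 5/32)) = 1003*(-24*(-5/32 + I*sqrt(14))) = 1003*(15/4 - 24*I*sqrt(14)) = 15045/4 - 24072*I*sqrt(14)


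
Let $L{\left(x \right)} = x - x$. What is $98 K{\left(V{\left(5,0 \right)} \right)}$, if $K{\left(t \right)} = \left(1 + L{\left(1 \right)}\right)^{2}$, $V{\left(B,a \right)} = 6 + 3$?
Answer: $98$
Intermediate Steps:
$L{\left(x \right)} = 0$
$V{\left(B,a \right)} = 9$
$K{\left(t \right)} = 1$ ($K{\left(t \right)} = \left(1 + 0\right)^{2} = 1^{2} = 1$)
$98 K{\left(V{\left(5,0 \right)} \right)} = 98 \cdot 1 = 98$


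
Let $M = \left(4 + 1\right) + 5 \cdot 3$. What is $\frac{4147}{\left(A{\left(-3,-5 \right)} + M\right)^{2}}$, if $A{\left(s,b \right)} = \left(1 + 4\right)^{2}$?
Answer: $\frac{4147}{2025} \approx 2.0479$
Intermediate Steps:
$A{\left(s,b \right)} = 25$ ($A{\left(s,b \right)} = 5^{2} = 25$)
$M = 20$ ($M = 5 + 15 = 20$)
$\frac{4147}{\left(A{\left(-3,-5 \right)} + M\right)^{2}} = \frac{4147}{\left(25 + 20\right)^{2}} = \frac{4147}{45^{2}} = \frac{4147}{2025}$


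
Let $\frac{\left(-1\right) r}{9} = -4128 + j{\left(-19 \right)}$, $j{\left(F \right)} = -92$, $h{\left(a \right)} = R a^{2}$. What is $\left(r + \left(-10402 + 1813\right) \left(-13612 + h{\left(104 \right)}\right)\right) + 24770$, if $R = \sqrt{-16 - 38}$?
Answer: $116976218 - 278695872 i \sqrt{6} \approx 1.1698 \cdot 10^{8} - 6.8266 \cdot 10^{8} i$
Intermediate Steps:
$R = 3 i \sqrt{6}$ ($R = \sqrt{-54} = 3 i \sqrt{6} \approx 7.3485 i$)
$h{\left(a \right)} = 3 i \sqrt{6} a^{2}$
$r = 37980$ ($r = - 9 \left(-4128 - 92\right) = \left(-9\right) \left(-4220\right) = 37980$)
$\left(r + \left(-10402 + 1813\right) \left(-13612 + h{\left(104 \right)}\right)\right) + 24770 = \left(37980 + \left(-10402 + 1813\right) \left(-13612 + 3 i \sqrt{6} \cdot 104^{2}\right)\right) + 24770 = \left(37980 - 8589 \left(-13612 + 3 i \sqrt{6} \cdot 10816\right)\right) + 24770 = \left(37980 - 8589 \left(-13612 + 32448 i \sqrt{6}\right)\right) + 24770 = \left(37980 + \left(116913468 - 278695872 i \sqrt{6}\right)\right) + 24770 = \left(116951448 - 278695872 i \sqrt{6}\right) + 24770 = 116976218 - 278695872 i \sqrt{6}$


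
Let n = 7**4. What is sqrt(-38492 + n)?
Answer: I*sqrt(36091) ≈ 189.98*I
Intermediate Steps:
n = 2401
sqrt(-38492 + n) = sqrt(-38492 + 2401) = sqrt(-36091) = I*sqrt(36091)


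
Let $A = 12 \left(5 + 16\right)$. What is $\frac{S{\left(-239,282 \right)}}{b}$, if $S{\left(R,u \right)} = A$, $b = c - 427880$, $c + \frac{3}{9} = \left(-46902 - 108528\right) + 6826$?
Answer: $- \frac{756}{1729453} \approx -0.00043713$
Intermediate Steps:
$c = - \frac{445813}{3}$ ($c = - \frac{1}{3} + \left(\left(-46902 - 108528\right) + 6826\right) = - \frac{1}{3} + \left(-155430 + 6826\right) = - \frac{1}{3} - 148604 = - \frac{445813}{3} \approx -1.486 \cdot 10^{5}$)
$A = 252$ ($A = 12 \cdot 21 = 252$)
$b = - \frac{1729453}{3}$ ($b = - \frac{445813}{3} - 427880 = - \frac{1729453}{3} \approx -5.7648 \cdot 10^{5}$)
$S{\left(R,u \right)} = 252$
$\frac{S{\left(-239,282 \right)}}{b} = \frac{252}{- \frac{1729453}{3}} = 252 \left(- \frac{3}{1729453}\right) = - \frac{756}{1729453}$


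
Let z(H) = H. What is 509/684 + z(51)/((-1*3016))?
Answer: 375065/515736 ≈ 0.72724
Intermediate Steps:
509/684 + z(51)/((-1*3016)) = 509/684 + 51/((-1*3016)) = 509*(1/684) + 51/(-3016) = 509/684 + 51*(-1/3016) = 509/684 - 51/3016 = 375065/515736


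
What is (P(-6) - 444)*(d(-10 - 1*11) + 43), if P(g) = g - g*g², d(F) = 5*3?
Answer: -13572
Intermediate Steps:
d(F) = 15
P(g) = g - g³
(P(-6) - 444)*(d(-10 - 1*11) + 43) = ((-6 - 1*(-6)³) - 444)*(15 + 43) = ((-6 - 1*(-216)) - 444)*58 = ((-6 + 216) - 444)*58 = (210 - 444)*58 = -234*58 = -13572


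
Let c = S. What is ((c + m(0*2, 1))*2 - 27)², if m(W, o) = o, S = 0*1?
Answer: 625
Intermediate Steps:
S = 0
c = 0
((c + m(0*2, 1))*2 - 27)² = ((0 + 1)*2 - 27)² = (1*2 - 27)² = (2 - 27)² = (-25)² = 625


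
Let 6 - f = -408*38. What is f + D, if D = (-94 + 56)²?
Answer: 16954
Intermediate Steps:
f = 15510 (f = 6 - (-408)*38 = 6 - 1*(-15504) = 6 + 15504 = 15510)
D = 1444 (D = (-38)² = 1444)
f + D = 15510 + 1444 = 16954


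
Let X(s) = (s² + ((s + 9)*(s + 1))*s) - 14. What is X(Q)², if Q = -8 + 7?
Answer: 169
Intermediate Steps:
Q = -1
X(s) = -14 + s² + s*(1 + s)*(9 + s) (X(s) = (s² + ((9 + s)*(1 + s))*s) - 14 = (s² + ((1 + s)*(9 + s))*s) - 14 = (s² + s*(1 + s)*(9 + s)) - 14 = -14 + s² + s*(1 + s)*(9 + s))
X(Q)² = (-14 + (-1)³ + 9*(-1) + 11*(-1)²)² = (-14 - 1 - 9 + 11*1)² = (-14 - 1 - 9 + 11)² = (-13)² = 169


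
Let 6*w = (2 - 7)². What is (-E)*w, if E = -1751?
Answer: 43775/6 ≈ 7295.8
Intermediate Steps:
w = 25/6 (w = (2 - 7)²/6 = (⅙)*(-5)² = (⅙)*25 = 25/6 ≈ 4.1667)
(-E)*w = -1*(-1751)*(25/6) = 1751*(25/6) = 43775/6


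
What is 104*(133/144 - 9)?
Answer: -15119/18 ≈ -839.94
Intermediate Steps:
104*(133/144 - 9) = 104*(-1163/144) = -15119/18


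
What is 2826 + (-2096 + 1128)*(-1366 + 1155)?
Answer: 207074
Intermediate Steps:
2826 + (-2096 + 1128)*(-1366 + 1155) = 2826 - 968*(-211) = 2826 + 204248 = 207074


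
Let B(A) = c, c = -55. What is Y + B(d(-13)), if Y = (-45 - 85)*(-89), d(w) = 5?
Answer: 11515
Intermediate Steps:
B(A) = -55
Y = 11570 (Y = -130*(-89) = 11570)
Y + B(d(-13)) = 11570 - 55 = 11515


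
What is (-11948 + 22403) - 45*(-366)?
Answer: 26925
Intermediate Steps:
(-11948 + 22403) - 45*(-366) = 10455 + 16470 = 26925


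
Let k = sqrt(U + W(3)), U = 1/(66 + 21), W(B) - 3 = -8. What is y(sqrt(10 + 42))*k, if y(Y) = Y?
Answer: 2*I*sqrt(490854)/87 ≈ 16.106*I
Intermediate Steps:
W(B) = -5 (W(B) = 3 - 8 = -5)
U = 1/87 ≈ 0.011494
k = I*sqrt(37758)/87 (k = sqrt(1/87 - 5) = sqrt(-434/87) = I*sqrt(37758)/87 ≈ 2.2335*I)
y(sqrt(10 + 42))*k = sqrt(10 + 42)*(I*sqrt(37758)/87) = sqrt(52)*(I*sqrt(37758)/87) = (2*sqrt(13))*(I*sqrt(37758)/87) = 2*I*sqrt(490854)/87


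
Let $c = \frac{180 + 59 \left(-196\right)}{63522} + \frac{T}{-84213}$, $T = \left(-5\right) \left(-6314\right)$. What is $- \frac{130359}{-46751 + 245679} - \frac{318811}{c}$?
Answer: $\frac{9423875084595284775}{16378793972336} \approx 5.7537 \cdot 10^{5}$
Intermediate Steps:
$T = 31570$
$c = - \frac{164670574}{297187677}$ ($c = \frac{180 + 59 \left(-196\right)}{63522} + \frac{31570}{-84213} = \left(180 - 11564\right) \frac{1}{63522} + 31570 \left(- \frac{1}{84213}\right) = \left(-11384\right) \frac{1}{63522} - \frac{31570}{84213} = - \frac{5692}{31761} - \frac{31570}{84213} = - \frac{164670574}{297187677} \approx -0.5541$)
$- \frac{130359}{-46751 + 245679} - \frac{318811}{c} = - \frac{130359}{-46751 + 245679} - \frac{318811}{- \frac{164670574}{297187677}} = - \frac{130359}{198928} - - \frac{94746700492047}{164670574} = \left(-130359\right) \frac{1}{198928} + \frac{94746700492047}{164670574} = - \frac{130359}{198928} + \frac{94746700492047}{164670574} = \frac{9423875084595284775}{16378793972336}$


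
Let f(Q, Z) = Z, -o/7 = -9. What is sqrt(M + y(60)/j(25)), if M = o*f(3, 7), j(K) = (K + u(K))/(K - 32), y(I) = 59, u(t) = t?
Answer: sqrt(43274)/10 ≈ 20.802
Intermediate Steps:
o = 63 (o = -7*(-9) = 63)
j(K) = 2*K/(-32 + K) (j(K) = (K + K)/(K - 32) = (2*K)/(-32 + K) = 2*K/(-32 + K))
M = 441 (M = 63*7 = 441)
sqrt(M + y(60)/j(25)) = sqrt(441 + 59/((2*25/(-32 + 25)))) = sqrt(441 + 59/((2*25/(-7)))) = sqrt(441 + 59/((2*25*(-1/7)))) = sqrt(441 + 59/(-50/7)) = sqrt(441 + 59*(-7/50)) = sqrt(441 - 413/50) = sqrt(21637/50) = sqrt(43274)/10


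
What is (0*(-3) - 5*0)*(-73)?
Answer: 0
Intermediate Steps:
(0*(-3) - 5*0)*(-73) = (0 + 0)*(-73) = 0*(-73) = 0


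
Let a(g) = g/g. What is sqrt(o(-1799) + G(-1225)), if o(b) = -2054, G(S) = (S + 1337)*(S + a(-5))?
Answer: I*sqrt(139142) ≈ 373.02*I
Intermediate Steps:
a(g) = 1
G(S) = (1 + S)*(1337 + S) (G(S) = (S + 1337)*(S + 1) = (1337 + S)*(1 + S) = (1 + S)*(1337 + S))
sqrt(o(-1799) + G(-1225)) = sqrt(-2054 + (1337 + (-1225)**2 + 1338*(-1225))) = sqrt(-2054 + (1337 + 1500625 - 1639050)) = sqrt(-2054 - 137088) = sqrt(-139142) = I*sqrt(139142)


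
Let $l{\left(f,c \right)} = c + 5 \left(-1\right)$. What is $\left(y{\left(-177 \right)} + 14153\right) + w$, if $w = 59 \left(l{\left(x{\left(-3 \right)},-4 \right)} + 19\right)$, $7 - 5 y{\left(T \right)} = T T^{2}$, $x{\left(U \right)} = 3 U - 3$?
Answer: $1123791$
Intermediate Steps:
$x{\left(U \right)} = -3 + 3 U$
$l{\left(f,c \right)} = -5 + c$ ($l{\left(f,c \right)} = c - 5 = -5 + c$)
$y{\left(T \right)} = \frac{7}{5} - \frac{T^{3}}{5}$ ($y{\left(T \right)} = \frac{7}{5} - \frac{T T^{2}}{5} = \frac{7}{5} - \frac{T^{3}}{5}$)
$w = 590$ ($w = 59 \left(\left(-5 - 4\right) + 19\right) = 59 \left(-9 + 19\right) = 59 \cdot 10 = 590$)
$\left(y{\left(-177 \right)} + 14153\right) + w = \left(\left(\frac{7}{5} - \frac{\left(-177\right)^{3}}{5}\right) + 14153\right) + 590 = \left(\left(\frac{7}{5} - - \frac{5545233}{5}\right) + 14153\right) + 590 = \left(\left(\frac{7}{5} + \frac{5545233}{5}\right) + 14153\right) + 590 = \left(1109048 + 14153\right) + 590 = 1123201 + 590 = 1123791$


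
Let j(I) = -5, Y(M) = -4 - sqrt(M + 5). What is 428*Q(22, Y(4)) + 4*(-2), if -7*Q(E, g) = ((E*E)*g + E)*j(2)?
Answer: -7203296/7 ≈ -1.0290e+6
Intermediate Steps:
Y(M) = -4 - sqrt(5 + M)
Q(E, g) = 5*E/7 + 5*g*E**2/7 (Q(E, g) = -((E*E)*g + E)*(-5)/7 = -(E**2*g + E)*(-5)/7 = -(g*E**2 + E)*(-5)/7 = -(E + g*E**2)*(-5)/7 = -(-5*E - 5*g*E**2)/7 = 5*E/7 + 5*g*E**2/7)
428*Q(22, Y(4)) + 4*(-2) = 428*((5/7)*22*(1 + 22*(-4 - sqrt(5 + 4)))) + 4*(-2) = 428*((5/7)*22*(1 + 22*(-4 - sqrt(9)))) - 8 = 428*((5/7)*22*(1 + 22*(-4 - 1*3))) - 8 = 428*((5/7)*22*(1 + 22*(-4 - 3))) - 8 = 428*((5/7)*22*(1 + 22*(-7))) - 8 = 428*((5/7)*22*(1 - 154)) - 8 = 428*((5/7)*22*(-153)) - 8 = 428*(-16830/7) - 8 = -7203240/7 - 8 = -7203296/7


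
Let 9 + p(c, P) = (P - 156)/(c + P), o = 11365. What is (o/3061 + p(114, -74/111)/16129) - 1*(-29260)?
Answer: 49122346642317/1678609546 ≈ 29264.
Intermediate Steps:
p(c, P) = -9 + (-156 + P)/(P + c) (p(c, P) = -9 + (P - 156)/(c + P) = -9 + (-156 + P)/(P + c))
(o/3061 + p(114, -74/111)/16129) - 1*(-29260) = (11365/3061 + ((-156 - 9*114 - (-592)/111)/(-74/111 + 114))/16129) - 1*(-29260) = (11365*(1/3061) + ((-156 - 1026 - (-592)/111)/(-74*1/111 + 114))*(1/16129)) + 29260 = (11365/3061 + ((-156 - 1026 - 8*(-⅔))/(-⅔ + 114))*(1/16129)) + 29260 = (11365/3061 + ((-156 - 1026 + 16/3)/(340/3))*(1/16129)) + 29260 = (11365/3061 + ((3/340)*(-3530/3))*(1/16129)) + 29260 = (11365/3061 - 353/34*1/16129) + 29260 = (11365/3061 - 353/548386) + 29260 = 6231326357/1678609546 + 29260 = 49122346642317/1678609546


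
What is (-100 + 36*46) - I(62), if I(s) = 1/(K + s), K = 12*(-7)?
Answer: 34233/22 ≈ 1556.0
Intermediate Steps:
K = -84
I(s) = 1/(-84 + s)
(-100 + 36*46) - I(62) = (-100 + 36*46) - 1/(-84 + 62) = (-100 + 1656) - 1/(-22) = 1556 - 1*(-1/22) = 1556 + 1/22 = 34233/22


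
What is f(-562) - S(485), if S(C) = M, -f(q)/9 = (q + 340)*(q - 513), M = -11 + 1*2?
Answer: -2147841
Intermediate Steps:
M = -9 (M = -11 + 2 = -9)
f(q) = -9*(-513 + q)*(340 + q) (f(q) = -9*(q + 340)*(q - 513) = -9*(340 + q)*(-513 + q) = -9*(-513 + q)*(340 + q))
S(C) = -9
f(-562) - S(485) = (1569780 - 9*(-562)² + 1557*(-562)) - 1*(-9) = (1569780 - 9*315844 - 875034) + 9 = (1569780 - 2842596 - 875034) + 9 = -2147850 + 9 = -2147841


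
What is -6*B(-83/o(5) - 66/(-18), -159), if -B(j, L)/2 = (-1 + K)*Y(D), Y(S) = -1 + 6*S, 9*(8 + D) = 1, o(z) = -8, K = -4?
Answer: 2900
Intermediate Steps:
D = -71/9 (D = -8 + (1/9)*1 = -8 + 1/9 = -71/9 ≈ -7.8889)
B(j, L) = -1450/3 (B(j, L) = -2*(-1 - 4)*(-1 + 6*(-71/9)) = -(-10)*(-1 - 142/3) = -(-10)*(-145)/3 = -2*725/3 = -1450/3)
-6*B(-83/o(5) - 66/(-18), -159) = -6*(-1450/3) = 2900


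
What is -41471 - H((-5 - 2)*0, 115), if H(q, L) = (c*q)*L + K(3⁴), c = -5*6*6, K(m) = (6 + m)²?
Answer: -49040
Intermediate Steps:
c = -180 (c = -30*6 = -180)
H(q, L) = 7569 - 180*L*q (H(q, L) = (-180*q)*L + (6 + 3⁴)² = -180*L*q + (6 + 81)² = -180*L*q + 87² = -180*L*q + 7569 = 7569 - 180*L*q)
-41471 - H((-5 - 2)*0, 115) = -41471 - (7569 - 180*115*(-5 - 2)*0) = -41471 - (7569 - 180*115*(-7*0)) = -41471 - (7569 - 180*115*0) = -41471 - (7569 + 0) = -41471 - 1*7569 = -41471 - 7569 = -49040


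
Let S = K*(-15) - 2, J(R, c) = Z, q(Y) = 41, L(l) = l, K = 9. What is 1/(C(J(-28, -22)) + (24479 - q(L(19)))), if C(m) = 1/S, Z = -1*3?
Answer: 137/3348005 ≈ 4.0920e-5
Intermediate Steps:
Z = -3
J(R, c) = -3
S = -137 (S = 9*(-15) - 2 = -135 - 2 = -137)
C(m) = -1/137 (C(m) = 1/(-137) = -1/137)
1/(C(J(-28, -22)) + (24479 - q(L(19)))) = 1/(-1/137 + (24479 - 1*41)) = 1/(-1/137 + (24479 - 41)) = 1/(-1/137 + 24438) = 1/(3348005/137) = 137/3348005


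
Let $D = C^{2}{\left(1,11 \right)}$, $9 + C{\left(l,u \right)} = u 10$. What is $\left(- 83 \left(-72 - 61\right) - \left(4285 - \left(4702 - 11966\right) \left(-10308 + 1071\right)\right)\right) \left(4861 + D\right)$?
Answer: $1010725297964$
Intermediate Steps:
$C{\left(l,u \right)} = -9 + 10 u$ ($C{\left(l,u \right)} = -9 + u 10 = -9 + 10 u$)
$D = 10201$ ($D = \left(-9 + 10 \cdot 11\right)^{2} = \left(-9 + 110\right)^{2} = 101^{2} = 10201$)
$\left(- 83 \left(-72 - 61\right) - \left(4285 - \left(4702 - 11966\right) \left(-10308 + 1071\right)\right)\right) \left(4861 + D\right) = \left(- 83 \left(-72 - 61\right) - \left(4285 - \left(4702 - 11966\right) \left(-10308 + 1071\right)\right)\right) \left(4861 + 10201\right) = \left(- 83 \left(-72 - 61\right) - -67093283\right) 15062 = \left(\left(-83\right) \left(-133\right) + \left(67097568 - 4285\right)\right) 15062 = \left(11039 + 67093283\right) 15062 = 67104322 \cdot 15062 = 1010725297964$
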